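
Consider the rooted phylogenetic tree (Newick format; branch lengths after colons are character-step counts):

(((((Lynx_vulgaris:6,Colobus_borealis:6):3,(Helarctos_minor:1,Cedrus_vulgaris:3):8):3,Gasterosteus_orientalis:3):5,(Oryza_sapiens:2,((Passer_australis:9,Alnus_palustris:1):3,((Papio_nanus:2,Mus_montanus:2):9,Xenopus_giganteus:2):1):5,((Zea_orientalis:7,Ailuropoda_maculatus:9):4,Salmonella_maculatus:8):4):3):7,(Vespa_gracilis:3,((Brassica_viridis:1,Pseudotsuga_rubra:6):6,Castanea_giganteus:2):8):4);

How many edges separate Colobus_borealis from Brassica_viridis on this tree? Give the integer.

9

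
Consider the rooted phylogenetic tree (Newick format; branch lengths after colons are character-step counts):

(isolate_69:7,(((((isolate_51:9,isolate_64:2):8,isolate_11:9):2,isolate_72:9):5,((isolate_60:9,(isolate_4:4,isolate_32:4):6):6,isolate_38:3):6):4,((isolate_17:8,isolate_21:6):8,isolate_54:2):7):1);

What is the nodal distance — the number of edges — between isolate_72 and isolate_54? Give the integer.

5

The MRCA of isolate_72 and isolate_54 is the node subtending (((((isolate_51,isolate_64),isolate_11),isolate_72),((isolate_60,(isolate_4,isolate_32)),isolate_38)),((isolate_17,isolate_21),isolate_54)).
From isolate_72 up to that node: 3 branches. From isolate_54 up to the same node: 2 branches. Total: 3 + 2 = 5.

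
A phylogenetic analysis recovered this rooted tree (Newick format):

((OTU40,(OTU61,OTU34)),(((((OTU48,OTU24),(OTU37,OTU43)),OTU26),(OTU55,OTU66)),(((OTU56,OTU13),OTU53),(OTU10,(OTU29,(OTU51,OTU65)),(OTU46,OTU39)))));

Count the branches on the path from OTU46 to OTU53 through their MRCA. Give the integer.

5

The MRCA of OTU46 and OTU53 is the node subtending (((OTU56,OTU13),OTU53),(OTU10,(OTU29,(OTU51,OTU65)),(OTU46,OTU39))).
From OTU46 up to that node: 3 branches. From OTU53 up to the same node: 2 branches. Total: 3 + 2 = 5.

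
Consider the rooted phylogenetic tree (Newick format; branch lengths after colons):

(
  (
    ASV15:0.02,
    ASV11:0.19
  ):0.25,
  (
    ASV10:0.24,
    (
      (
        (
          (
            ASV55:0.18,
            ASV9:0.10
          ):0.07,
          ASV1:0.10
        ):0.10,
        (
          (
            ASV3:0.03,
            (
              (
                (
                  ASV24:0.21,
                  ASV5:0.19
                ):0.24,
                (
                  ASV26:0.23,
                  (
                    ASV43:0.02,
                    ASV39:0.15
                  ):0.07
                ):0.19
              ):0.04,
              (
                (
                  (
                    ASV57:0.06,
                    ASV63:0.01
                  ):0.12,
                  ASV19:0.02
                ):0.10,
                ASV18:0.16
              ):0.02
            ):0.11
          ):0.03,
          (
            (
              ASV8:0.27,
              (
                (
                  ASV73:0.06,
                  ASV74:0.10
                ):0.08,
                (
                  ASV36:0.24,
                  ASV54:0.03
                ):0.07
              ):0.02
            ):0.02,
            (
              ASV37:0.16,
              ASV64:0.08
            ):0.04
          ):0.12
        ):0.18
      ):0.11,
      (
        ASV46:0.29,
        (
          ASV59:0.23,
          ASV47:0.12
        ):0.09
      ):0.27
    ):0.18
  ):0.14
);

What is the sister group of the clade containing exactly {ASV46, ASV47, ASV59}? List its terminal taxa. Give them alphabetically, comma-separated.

ASV1, ASV18, ASV19, ASV24, ASV26, ASV3, ASV36, ASV37, ASV39, ASV43, ASV5, ASV54, ASV55, ASV57, ASV63, ASV64, ASV73, ASV74, ASV8, ASV9

The clade containing exactly {ASV46, ASV47, ASV59} attaches to the tree at the node subtending ((((ASV55,ASV9),ASV1),((ASV3,(((ASV24,ASV5),(ASV26,(ASV43,ASV39))),(((ASV57,ASV63),ASV19),ASV18))),((ASV8,((ASV73,ASV74),(ASV36,ASV54))),(ASV37,ASV64)))),(ASV46,(ASV59,ASV47))).
The other lineage descending from that same node — the sister group — is (((ASV55,ASV9),ASV1),((ASV3,(((ASV24,ASV5),(ASV26,(ASV43,ASV39))),(((ASV57,ASV63),ASV19),ASV18))),((ASV8,((ASV73,ASV74),(ASV36,ASV54))),(ASV37,ASV64)))); its 20 tips in alphabetical order are the answer.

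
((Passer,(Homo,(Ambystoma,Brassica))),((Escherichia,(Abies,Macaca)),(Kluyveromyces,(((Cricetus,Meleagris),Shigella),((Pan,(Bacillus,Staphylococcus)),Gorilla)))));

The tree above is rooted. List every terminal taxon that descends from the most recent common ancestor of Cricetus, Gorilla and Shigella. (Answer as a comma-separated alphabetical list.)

Tracing Cricetus: it sits inside (Cricetus,Meleagris).
Tracing Gorilla: it sits inside ((Pan,(Bacillus,Staphylococcus)),Gorilla).
Tracing Shigella: it sits inside ((Cricetus,Meleagris),Shigella).
The smallest clade enclosing all 3 is (((Cricetus,Meleagris),Shigella),((Pan,(Bacillus,Staphylococcus)),Gorilla)); the answer is its 7 terminal taxa in alphabetical order.

Bacillus, Cricetus, Gorilla, Meleagris, Pan, Shigella, Staphylococcus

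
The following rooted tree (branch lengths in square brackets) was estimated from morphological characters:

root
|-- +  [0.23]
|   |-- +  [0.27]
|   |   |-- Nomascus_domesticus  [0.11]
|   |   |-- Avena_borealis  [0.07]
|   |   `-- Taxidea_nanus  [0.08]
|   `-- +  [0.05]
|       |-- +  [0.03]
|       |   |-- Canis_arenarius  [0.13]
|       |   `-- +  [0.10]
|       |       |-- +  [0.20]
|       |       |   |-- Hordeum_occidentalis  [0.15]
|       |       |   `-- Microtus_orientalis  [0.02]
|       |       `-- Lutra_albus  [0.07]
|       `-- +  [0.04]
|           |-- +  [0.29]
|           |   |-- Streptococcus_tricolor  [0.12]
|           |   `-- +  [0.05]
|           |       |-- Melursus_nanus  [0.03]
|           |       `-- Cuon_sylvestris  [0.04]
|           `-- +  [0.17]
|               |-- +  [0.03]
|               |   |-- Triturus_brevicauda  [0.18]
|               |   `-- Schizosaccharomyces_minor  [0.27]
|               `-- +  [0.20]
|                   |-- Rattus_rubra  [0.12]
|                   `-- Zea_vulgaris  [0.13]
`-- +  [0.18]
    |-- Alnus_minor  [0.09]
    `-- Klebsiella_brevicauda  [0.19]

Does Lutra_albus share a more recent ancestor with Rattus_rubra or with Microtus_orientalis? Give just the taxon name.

Microtus_orientalis

The MRCA of Lutra_albus and Microtus_orientalis subtends ((Hordeum_occidentalis,Microtus_orientalis),Lutra_albus) (3 taxa).
The MRCA of Lutra_albus and Rattus_rubra subtends ((Canis_arenarius,((Hordeum_occidentalis,Microtus_orientalis),Lutra_albus)),((Streptococcus_tricolor,(Melursus_nanus,Cuon_sylvestris)),((Triturus_brevicauda,Schizosaccharomyces_minor),(Rattus_rubra,Zea_vulgaris)))) (11 taxa).
The first is nested inside the second, so Lutra_albus shares a more recent common ancestor with Microtus_orientalis.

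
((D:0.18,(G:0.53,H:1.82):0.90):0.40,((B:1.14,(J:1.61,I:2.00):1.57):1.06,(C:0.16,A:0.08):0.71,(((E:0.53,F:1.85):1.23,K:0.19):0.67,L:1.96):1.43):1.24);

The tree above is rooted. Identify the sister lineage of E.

F

E attaches to the tree at the node subtending (E,F).
The other lineage descending from that same node — the sister group — is the single tip F.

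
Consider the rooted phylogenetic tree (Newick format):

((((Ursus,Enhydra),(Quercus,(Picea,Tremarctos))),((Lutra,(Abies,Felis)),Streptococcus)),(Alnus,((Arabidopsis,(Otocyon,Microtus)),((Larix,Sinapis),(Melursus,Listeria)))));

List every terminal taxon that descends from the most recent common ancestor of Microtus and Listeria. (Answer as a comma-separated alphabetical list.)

Tracing Microtus: it sits inside (Otocyon,Microtus).
Tracing Listeria: it sits inside (Melursus,Listeria).
The smallest clade enclosing both is ((Arabidopsis,(Otocyon,Microtus)),((Larix,Sinapis),(Melursus,Listeria))); the answer is its 7 terminal taxa in alphabetical order.

Arabidopsis, Larix, Listeria, Melursus, Microtus, Otocyon, Sinapis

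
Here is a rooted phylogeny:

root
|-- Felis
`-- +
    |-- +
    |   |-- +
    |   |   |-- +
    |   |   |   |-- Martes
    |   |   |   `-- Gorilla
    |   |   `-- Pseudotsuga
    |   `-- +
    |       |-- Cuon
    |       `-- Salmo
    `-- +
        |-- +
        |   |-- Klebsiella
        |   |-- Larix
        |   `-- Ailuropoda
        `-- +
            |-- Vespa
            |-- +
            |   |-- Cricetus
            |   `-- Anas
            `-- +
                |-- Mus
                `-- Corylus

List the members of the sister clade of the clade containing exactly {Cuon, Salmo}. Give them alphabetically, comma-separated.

Gorilla, Martes, Pseudotsuga

The clade containing exactly {Cuon, Salmo} attaches to the tree at the node subtending (((Martes,Gorilla),Pseudotsuga),(Cuon,Salmo)).
The other lineage descending from that same node — the sister group — is ((Martes,Gorilla),Pseudotsuga); its 3 tips in alphabetical order are the answer.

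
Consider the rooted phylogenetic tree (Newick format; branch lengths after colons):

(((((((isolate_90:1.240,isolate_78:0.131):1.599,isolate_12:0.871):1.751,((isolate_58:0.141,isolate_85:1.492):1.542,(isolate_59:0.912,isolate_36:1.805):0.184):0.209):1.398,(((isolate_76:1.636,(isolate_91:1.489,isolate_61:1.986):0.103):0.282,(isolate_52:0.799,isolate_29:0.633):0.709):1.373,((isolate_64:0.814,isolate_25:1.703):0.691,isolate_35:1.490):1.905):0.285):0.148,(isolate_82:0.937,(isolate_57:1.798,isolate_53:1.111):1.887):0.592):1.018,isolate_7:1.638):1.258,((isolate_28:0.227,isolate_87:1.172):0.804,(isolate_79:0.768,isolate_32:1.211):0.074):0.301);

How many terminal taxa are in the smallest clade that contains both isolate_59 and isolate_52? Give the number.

15

The MRCA of isolate_59 and isolate_52 is the node subtending ((((isolate_90,isolate_78),isolate_12),((isolate_58,isolate_85),(isolate_59,isolate_36))),(((isolate_76,(isolate_91,isolate_61)),(isolate_52,isolate_29)),((isolate_64,isolate_25),isolate_35))).
That clade contains 15 terminal taxa: isolate_12, isolate_25, isolate_29, isolate_35, isolate_36, isolate_52, isolate_58, isolate_59, isolate_61, isolate_64, isolate_76, isolate_78, isolate_85, isolate_90, isolate_91.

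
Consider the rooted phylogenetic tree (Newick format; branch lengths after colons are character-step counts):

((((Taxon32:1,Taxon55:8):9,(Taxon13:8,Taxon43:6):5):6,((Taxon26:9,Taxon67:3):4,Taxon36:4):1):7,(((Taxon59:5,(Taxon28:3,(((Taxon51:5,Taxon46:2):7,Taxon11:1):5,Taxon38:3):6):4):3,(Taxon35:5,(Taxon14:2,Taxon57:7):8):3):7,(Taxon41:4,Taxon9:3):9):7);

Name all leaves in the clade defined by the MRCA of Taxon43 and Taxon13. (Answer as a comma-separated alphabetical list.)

Tracing Taxon43: it sits inside (Taxon13,Taxon43).
Tracing Taxon13: it sits inside (Taxon13,Taxon43).
The smallest clade enclosing both is (Taxon13,Taxon43); the answer is its 2 terminal taxa in alphabetical order.

Taxon13, Taxon43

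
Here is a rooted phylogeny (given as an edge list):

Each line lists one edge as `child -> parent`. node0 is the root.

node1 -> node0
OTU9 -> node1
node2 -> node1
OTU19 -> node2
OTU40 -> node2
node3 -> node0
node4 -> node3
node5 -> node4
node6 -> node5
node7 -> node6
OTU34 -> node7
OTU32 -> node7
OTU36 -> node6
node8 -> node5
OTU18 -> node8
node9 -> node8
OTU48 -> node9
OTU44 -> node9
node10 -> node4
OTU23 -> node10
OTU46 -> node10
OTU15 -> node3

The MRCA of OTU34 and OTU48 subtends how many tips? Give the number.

6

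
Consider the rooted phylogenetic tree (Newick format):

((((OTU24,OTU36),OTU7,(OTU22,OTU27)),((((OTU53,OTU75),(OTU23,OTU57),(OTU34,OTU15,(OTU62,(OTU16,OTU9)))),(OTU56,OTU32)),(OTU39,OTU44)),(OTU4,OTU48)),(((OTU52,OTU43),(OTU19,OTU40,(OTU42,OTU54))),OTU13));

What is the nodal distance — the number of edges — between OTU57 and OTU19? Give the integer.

The MRCA of OTU57 and OTU19 is the root of the tree.
From OTU57 up to that node: 6 branches. From OTU19 up to the same node: 4 branches. Total: 6 + 4 = 10.

10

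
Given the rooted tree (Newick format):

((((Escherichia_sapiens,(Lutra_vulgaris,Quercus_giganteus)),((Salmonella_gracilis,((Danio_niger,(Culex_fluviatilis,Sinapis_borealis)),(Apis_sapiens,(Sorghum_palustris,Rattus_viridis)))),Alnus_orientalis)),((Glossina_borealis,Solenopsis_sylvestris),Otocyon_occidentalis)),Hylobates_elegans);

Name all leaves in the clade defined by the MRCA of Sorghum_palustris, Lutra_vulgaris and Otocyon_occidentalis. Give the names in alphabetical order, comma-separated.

Alnus_orientalis, Apis_sapiens, Culex_fluviatilis, Danio_niger, Escherichia_sapiens, Glossina_borealis, Lutra_vulgaris, Otocyon_occidentalis, Quercus_giganteus, Rattus_viridis, Salmonella_gracilis, Sinapis_borealis, Solenopsis_sylvestris, Sorghum_palustris

Tracing Sorghum_palustris: it sits inside (Sorghum_palustris,Rattus_viridis).
Tracing Lutra_vulgaris: it sits inside (Lutra_vulgaris,Quercus_giganteus).
Tracing Otocyon_occidentalis: it sits inside ((Glossina_borealis,Solenopsis_sylvestris),Otocyon_occidentalis).
The smallest clade enclosing all 3 is (((Escherichia_sapiens,(Lutra_vulgaris,Quercus_giganteus)),((Salmonella_gracilis,((Danio_niger,(Culex_fluviatilis,Sinapis_borealis)),(Apis_sapiens,(Sorghum_palustris,Rattus_viridis)))),Alnus_orientalis)),((Glossina_borealis,Solenopsis_sylvestris),Otocyon_occidentalis)); the answer is its 14 terminal taxa in alphabetical order.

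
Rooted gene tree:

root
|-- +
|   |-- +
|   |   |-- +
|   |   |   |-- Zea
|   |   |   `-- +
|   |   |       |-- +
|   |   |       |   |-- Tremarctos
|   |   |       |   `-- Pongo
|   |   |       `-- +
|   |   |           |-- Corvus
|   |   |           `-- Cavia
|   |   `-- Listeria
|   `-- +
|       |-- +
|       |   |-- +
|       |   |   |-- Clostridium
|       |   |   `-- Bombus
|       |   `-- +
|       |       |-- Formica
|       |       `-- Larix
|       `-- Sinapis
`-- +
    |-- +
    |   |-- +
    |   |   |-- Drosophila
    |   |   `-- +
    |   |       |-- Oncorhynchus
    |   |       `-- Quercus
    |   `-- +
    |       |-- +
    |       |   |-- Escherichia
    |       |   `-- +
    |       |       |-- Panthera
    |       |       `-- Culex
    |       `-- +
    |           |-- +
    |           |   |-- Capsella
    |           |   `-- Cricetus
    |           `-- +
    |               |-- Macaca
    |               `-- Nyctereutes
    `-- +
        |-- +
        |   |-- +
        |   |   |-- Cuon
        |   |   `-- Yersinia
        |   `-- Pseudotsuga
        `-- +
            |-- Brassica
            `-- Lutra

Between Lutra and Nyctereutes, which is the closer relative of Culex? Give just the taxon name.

The MRCA of Culex and Nyctereutes subtends ((Escherichia,(Panthera,Culex)),((Capsella,Cricetus),(Macaca,Nyctereutes))) (7 taxa).
The MRCA of Culex and Lutra subtends (((Drosophila,(Oncorhynchus,Quercus)),((Escherichia,(Panthera,Culex)),((Capsella,Cricetus),(Macaca,Nyctereutes)))),(((Cuon,Yersinia),Pseudotsuga),(Brassica,Lutra))) (15 taxa).
The first is nested inside the second, so Culex shares a more recent common ancestor with Nyctereutes.

Nyctereutes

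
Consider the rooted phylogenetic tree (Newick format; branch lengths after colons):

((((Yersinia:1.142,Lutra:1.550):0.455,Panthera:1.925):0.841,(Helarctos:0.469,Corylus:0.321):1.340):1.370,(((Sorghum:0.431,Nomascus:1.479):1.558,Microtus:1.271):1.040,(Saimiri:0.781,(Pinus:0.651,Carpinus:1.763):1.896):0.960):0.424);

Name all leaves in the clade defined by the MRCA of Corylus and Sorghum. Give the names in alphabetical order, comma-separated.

Tracing Corylus: it sits inside (Helarctos,Corylus).
Tracing Sorghum: it sits inside (Sorghum,Nomascus).
The smallest clade enclosing both is the whole tree (their MRCA is the root), so the answer is all 11 tips in alphabetical order.

Carpinus, Corylus, Helarctos, Lutra, Microtus, Nomascus, Panthera, Pinus, Saimiri, Sorghum, Yersinia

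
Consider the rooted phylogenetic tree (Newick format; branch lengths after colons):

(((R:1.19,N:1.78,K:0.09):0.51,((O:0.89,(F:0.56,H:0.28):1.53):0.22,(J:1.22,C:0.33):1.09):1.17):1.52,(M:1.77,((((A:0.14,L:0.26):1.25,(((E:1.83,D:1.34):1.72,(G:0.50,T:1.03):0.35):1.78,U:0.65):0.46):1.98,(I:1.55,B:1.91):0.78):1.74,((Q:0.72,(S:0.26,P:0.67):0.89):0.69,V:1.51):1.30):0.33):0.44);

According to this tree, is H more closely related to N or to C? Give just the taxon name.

C

The MRCA of H and C subtends ((O,(F,H)),(J,C)) (5 taxa).
The MRCA of H and N subtends ((R,N,K),((O,(F,H)),(J,C))) (8 taxa).
The first is nested inside the second, so H shares a more recent common ancestor with C.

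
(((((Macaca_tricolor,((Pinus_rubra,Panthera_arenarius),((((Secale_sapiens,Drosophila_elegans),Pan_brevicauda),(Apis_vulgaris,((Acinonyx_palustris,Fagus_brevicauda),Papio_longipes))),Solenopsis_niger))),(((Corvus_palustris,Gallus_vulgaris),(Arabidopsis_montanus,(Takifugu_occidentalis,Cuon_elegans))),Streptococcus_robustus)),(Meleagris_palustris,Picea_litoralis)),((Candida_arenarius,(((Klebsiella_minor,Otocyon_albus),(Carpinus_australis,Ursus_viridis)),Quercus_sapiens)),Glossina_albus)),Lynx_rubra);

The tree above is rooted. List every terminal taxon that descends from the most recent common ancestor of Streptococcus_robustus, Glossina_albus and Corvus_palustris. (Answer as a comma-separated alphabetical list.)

Acinonyx_palustris, Apis_vulgaris, Arabidopsis_montanus, Candida_arenarius, Carpinus_australis, Corvus_palustris, Cuon_elegans, Drosophila_elegans, Fagus_brevicauda, Gallus_vulgaris, Glossina_albus, Klebsiella_minor, Macaca_tricolor, Meleagris_palustris, Otocyon_albus, Pan_brevicauda, Panthera_arenarius, Papio_longipes, Picea_litoralis, Pinus_rubra, Quercus_sapiens, Secale_sapiens, Solenopsis_niger, Streptococcus_robustus, Takifugu_occidentalis, Ursus_viridis

Tracing Streptococcus_robustus: it sits inside (((Corvus_palustris,Gallus_vulgaris),(Arabidopsis_montanus,(Takifugu_occidentalis,Cuon_elegans))),Streptococcus_robustus).
Tracing Glossina_albus: it sits inside ((Candida_arenarius,(((Klebsiella_minor,Otocyon_albus),(Carpinus_australis,Ursus_viridis)),Quercus_sapiens)),Glossina_albus).
Tracing Corvus_palustris: it sits inside (Corvus_palustris,Gallus_vulgaris).
The smallest clade enclosing all 3 is ((((Macaca_tricolor,((Pinus_rubra,Panthera_arenarius),((((Secale_sapiens,Drosophila_elegans),Pan_brevicauda),(Apis_vulgaris,((Acinonyx_palustris,Fagus_brevicauda),Papio_longipes))),Solenopsis_niger))),(((Corvus_palustris,Gallus_vulgaris),(Arabidopsis_montanus,(Takifugu_occidentalis,Cuon_elegans))),Streptococcus_robustus)),(Meleagris_palustris,Picea_litoralis)),((Candida_arenarius,(((Klebsiella_minor,Otocyon_albus),(Carpinus_australis,Ursus_viridis)),Quercus_sapiens)),Glossina_albus)); the answer is its 26 terminal taxa in alphabetical order.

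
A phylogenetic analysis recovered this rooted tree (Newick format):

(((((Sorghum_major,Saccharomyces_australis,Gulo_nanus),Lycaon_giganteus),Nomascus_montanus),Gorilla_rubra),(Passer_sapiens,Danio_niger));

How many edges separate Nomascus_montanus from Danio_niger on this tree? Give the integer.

5

The MRCA of Nomascus_montanus and Danio_niger is the root of the tree.
From Nomascus_montanus up to that node: 3 branches. From Danio_niger up to the same node: 2 branches. Total: 3 + 2 = 5.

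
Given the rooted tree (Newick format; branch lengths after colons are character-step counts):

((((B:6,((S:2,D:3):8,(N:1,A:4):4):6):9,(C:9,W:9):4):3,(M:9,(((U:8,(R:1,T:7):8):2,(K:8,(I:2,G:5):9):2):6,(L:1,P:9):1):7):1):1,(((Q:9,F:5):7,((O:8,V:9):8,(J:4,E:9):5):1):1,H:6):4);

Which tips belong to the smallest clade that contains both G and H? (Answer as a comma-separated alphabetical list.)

A, B, C, D, E, F, G, H, I, J, K, L, M, N, O, P, Q, R, S, T, U, V, W

Tracing G: it sits inside (I,G).
Tracing H: it sits inside (((Q,F),((O,V),(J,E))),H).
The smallest clade enclosing both is the whole tree (their MRCA is the root), so the answer is all 23 tips in alphabetical order.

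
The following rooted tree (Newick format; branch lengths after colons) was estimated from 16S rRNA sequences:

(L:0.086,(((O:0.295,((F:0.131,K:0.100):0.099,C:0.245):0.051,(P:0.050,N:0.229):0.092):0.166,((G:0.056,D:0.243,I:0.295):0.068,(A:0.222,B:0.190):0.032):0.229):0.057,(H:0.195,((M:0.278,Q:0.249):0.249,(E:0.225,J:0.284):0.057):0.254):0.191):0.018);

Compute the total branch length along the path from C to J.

The path runs C → … → MRCA → … → J; the MRCA is the node subtending (((O,((F,K),C),(P,N)),((G,D,I),(A,B))),(H,((M,Q),(E,J)))).
Branch lengths along that path: 0.245 + 0.051 + 0.166 + 0.057 + 0.191 + 0.254 + 0.057 + 0.284 = 1.305.

1.305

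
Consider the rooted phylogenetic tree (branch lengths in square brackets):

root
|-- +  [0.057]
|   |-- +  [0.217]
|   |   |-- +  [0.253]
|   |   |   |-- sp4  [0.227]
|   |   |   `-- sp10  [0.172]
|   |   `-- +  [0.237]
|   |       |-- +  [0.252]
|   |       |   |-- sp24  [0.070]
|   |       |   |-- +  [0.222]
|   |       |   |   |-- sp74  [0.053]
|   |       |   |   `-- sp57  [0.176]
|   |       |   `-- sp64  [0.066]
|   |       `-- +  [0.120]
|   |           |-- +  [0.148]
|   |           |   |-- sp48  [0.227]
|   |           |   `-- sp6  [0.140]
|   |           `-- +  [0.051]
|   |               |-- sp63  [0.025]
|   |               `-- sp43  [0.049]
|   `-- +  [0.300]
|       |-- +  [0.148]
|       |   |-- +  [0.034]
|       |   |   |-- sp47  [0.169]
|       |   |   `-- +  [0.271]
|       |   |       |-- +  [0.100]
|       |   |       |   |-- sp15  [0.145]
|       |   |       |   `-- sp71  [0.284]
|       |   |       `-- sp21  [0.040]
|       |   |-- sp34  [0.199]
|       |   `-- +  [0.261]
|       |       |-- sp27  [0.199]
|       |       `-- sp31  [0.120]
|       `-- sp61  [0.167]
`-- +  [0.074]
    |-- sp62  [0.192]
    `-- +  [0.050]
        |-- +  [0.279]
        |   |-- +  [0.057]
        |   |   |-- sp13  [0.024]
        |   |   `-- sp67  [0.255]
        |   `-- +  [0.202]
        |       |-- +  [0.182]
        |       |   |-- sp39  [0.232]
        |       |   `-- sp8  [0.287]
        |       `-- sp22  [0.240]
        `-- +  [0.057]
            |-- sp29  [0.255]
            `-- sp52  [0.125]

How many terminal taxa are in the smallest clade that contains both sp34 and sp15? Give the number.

7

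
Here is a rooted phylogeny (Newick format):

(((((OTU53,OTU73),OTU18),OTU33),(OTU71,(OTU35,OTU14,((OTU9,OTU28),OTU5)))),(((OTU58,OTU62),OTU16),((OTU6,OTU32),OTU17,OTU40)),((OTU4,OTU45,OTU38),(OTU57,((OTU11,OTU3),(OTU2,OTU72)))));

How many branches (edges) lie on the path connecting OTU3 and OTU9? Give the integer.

11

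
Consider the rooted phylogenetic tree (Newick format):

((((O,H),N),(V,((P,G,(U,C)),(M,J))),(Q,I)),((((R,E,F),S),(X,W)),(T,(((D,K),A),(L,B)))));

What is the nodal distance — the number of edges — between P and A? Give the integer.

The MRCA of P and A is the root of the tree.
From P up to that node: 5 branches. From A up to the same node: 5 branches. Total: 5 + 5 = 10.

10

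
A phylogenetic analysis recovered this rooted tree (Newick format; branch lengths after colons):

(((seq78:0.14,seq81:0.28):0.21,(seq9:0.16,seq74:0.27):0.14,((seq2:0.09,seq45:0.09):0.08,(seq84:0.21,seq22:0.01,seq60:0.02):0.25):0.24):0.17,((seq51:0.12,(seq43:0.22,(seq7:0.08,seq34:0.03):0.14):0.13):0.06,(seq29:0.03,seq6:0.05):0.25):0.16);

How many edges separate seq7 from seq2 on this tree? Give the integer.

9

The MRCA of seq7 and seq2 is the root of the tree.
From seq7 up to that node: 5 branches. From seq2 up to the same node: 4 branches. Total: 5 + 4 = 9.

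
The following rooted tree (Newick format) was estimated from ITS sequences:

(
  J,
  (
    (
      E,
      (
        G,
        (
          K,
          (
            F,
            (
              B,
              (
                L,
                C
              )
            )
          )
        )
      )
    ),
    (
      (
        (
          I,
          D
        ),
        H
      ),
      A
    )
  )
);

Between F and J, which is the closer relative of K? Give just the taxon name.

F

The MRCA of K and F subtends (K,(F,(B,(L,C)))) (5 taxa).
The MRCA of K and J is the root, subtending the entire tree (12 taxa).
The first is nested inside the second, so K shares a more recent common ancestor with F.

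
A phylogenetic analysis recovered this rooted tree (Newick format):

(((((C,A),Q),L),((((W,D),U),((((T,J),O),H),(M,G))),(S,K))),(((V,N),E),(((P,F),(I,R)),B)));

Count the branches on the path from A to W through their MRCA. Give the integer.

The MRCA of A and W is the node subtending ((((C,A),Q),L),((((W,D),U),((((T,J),O),H),(M,G))),(S,K))).
From A up to that node: 4 branches. From W up to the same node: 5 branches. Total: 4 + 5 = 9.

9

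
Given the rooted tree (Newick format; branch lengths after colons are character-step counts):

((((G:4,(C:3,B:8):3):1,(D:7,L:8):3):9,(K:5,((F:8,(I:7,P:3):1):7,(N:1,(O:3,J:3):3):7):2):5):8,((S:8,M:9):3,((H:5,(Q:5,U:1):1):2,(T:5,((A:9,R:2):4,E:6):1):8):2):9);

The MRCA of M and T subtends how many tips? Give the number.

9

The MRCA of M and T is the node subtending ((S,M),((H,(Q,U)),(T,((A,R),E)))).
That clade contains 9 terminal taxa: A, E, H, M, Q, R, S, T, U.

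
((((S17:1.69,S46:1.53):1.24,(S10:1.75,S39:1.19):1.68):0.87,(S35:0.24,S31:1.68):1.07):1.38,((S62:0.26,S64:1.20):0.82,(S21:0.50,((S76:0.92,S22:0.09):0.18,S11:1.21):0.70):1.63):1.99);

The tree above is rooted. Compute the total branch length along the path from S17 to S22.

9.77

The path runs S17 → … → MRCA → … → S22; the MRCA is the root of the tree.
Branch lengths along that path: 1.69 + 1.24 + 0.87 + 1.38 + 1.99 + 1.63 + 0.70 + 0.18 + 0.09 = 9.77.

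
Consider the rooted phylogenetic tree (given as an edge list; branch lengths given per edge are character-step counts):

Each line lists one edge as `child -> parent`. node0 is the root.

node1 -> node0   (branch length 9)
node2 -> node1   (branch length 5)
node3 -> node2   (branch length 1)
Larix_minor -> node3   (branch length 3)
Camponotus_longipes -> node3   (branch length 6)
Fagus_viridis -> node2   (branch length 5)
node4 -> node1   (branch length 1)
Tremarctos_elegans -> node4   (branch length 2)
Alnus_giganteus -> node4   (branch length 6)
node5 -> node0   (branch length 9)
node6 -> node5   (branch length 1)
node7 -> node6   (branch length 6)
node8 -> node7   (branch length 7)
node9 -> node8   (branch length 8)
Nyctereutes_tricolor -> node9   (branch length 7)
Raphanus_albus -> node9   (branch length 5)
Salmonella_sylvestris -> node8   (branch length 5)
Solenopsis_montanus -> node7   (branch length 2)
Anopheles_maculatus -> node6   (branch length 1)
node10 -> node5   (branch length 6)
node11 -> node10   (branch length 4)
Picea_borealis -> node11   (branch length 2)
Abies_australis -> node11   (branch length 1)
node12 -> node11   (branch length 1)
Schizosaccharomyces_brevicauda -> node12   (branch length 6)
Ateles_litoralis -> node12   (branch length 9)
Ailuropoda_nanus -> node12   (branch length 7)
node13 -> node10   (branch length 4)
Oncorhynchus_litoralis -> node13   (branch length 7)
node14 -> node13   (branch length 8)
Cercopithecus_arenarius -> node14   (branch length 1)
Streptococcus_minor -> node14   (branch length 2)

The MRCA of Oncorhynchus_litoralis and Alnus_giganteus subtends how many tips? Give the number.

18

The MRCA of Oncorhynchus_litoralis and Alnus_giganteus is the root, so the clade is the entire tree.
That clade contains 18 terminal taxa: Abies_australis, Ailuropoda_nanus, Alnus_giganteus, Anopheles_maculatus, Ateles_litoralis, Camponotus_longipes, Cercopithecus_arenarius, Fagus_viridis, Larix_minor, Nyctereutes_tricolor, Oncorhynchus_litoralis, Picea_borealis, Raphanus_albus, Salmonella_sylvestris, Schizosaccharomyces_brevicauda, Solenopsis_montanus, Streptococcus_minor, Tremarctos_elegans.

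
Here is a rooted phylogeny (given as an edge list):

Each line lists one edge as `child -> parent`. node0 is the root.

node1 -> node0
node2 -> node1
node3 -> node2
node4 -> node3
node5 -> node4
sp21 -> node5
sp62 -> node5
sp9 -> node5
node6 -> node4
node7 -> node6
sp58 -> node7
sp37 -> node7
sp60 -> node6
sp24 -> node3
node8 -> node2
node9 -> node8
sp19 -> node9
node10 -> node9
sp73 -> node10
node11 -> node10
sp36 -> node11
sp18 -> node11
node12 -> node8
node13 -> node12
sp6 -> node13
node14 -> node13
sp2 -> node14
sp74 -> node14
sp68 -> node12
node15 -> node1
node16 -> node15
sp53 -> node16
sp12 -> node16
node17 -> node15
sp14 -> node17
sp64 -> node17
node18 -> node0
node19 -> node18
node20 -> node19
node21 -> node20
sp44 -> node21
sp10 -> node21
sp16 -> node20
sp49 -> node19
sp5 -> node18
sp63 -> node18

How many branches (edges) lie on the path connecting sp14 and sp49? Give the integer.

The MRCA of sp14 and sp49 is the root of the tree.
From sp14 up to that node: 4 branches. From sp49 up to the same node: 3 branches. Total: 4 + 3 = 7.

7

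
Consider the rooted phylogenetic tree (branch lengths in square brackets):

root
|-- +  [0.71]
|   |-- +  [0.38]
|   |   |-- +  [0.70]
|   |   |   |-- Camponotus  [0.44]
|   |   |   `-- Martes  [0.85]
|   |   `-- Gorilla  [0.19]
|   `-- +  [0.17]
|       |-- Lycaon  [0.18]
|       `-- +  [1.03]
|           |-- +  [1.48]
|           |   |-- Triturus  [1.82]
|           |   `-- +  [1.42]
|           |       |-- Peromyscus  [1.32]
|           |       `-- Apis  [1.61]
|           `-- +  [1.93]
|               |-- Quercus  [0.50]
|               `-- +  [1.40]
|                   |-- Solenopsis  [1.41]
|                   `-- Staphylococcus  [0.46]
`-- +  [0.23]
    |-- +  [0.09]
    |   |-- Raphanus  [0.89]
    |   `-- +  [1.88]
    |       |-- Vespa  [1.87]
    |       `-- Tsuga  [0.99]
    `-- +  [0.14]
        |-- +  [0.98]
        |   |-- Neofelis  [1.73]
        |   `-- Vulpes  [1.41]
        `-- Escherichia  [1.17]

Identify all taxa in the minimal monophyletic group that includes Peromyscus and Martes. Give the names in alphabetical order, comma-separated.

Apis, Camponotus, Gorilla, Lycaon, Martes, Peromyscus, Quercus, Solenopsis, Staphylococcus, Triturus

Tracing Peromyscus: it sits inside (Peromyscus,Apis).
Tracing Martes: it sits inside (Camponotus,Martes).
The smallest clade enclosing both is (((Camponotus,Martes),Gorilla),(Lycaon,((Triturus,(Peromyscus,Apis)),(Quercus,(Solenopsis,Staphylococcus))))); the answer is its 10 terminal taxa in alphabetical order.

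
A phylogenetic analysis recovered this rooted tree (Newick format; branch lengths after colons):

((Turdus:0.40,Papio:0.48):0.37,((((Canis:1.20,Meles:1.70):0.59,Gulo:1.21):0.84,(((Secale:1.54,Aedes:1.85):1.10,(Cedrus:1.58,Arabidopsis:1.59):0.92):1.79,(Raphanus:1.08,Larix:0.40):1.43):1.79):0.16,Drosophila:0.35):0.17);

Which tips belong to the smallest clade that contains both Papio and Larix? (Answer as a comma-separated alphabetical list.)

Aedes, Arabidopsis, Canis, Cedrus, Drosophila, Gulo, Larix, Meles, Papio, Raphanus, Secale, Turdus

Tracing Papio: it sits inside (Turdus,Papio).
Tracing Larix: it sits inside (Raphanus,Larix).
The smallest clade enclosing both is the whole tree (their MRCA is the root), so the answer is all 12 tips in alphabetical order.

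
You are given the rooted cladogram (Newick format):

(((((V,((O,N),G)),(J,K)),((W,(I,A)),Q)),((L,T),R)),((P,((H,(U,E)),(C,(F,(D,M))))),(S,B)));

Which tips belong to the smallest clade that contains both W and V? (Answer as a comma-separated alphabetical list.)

A, G, I, J, K, N, O, Q, V, W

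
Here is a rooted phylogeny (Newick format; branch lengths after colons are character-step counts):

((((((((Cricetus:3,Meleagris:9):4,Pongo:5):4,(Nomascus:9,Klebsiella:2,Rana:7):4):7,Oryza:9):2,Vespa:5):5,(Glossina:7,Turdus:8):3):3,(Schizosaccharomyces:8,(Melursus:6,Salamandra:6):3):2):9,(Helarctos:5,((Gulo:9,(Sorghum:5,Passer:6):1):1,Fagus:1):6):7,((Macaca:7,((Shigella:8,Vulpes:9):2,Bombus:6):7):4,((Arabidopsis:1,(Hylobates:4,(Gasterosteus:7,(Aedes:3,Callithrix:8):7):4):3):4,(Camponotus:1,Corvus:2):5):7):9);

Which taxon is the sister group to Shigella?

Vulpes

Shigella attaches to the tree at the node subtending (Shigella,Vulpes).
The other lineage descending from that same node — the sister group — is the single tip Vulpes.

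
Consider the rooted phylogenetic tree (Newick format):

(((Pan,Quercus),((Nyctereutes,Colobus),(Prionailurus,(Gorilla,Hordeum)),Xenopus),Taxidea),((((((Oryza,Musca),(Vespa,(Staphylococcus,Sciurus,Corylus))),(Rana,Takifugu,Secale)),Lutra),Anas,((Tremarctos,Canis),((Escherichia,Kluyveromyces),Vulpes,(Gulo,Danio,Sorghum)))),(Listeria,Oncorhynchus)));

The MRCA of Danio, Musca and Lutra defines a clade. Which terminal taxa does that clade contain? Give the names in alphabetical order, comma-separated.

Anas, Canis, Corylus, Danio, Escherichia, Gulo, Kluyveromyces, Lutra, Musca, Oryza, Rana, Sciurus, Secale, Sorghum, Staphylococcus, Takifugu, Tremarctos, Vespa, Vulpes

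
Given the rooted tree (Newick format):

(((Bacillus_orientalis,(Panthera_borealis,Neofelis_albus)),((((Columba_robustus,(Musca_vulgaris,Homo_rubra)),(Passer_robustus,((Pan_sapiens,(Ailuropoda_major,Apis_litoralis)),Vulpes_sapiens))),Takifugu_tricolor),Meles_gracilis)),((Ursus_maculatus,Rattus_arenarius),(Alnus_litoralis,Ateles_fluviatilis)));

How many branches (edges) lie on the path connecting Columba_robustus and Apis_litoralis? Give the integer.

The MRCA of Columba_robustus and Apis_litoralis is the node subtending ((Columba_robustus,(Musca_vulgaris,Homo_rubra)),(Passer_robustus,((Pan_sapiens,(Ailuropoda_major,Apis_litoralis)),Vulpes_sapiens))).
From Columba_robustus up to that node: 2 branches. From Apis_litoralis up to the same node: 5 branches. Total: 2 + 5 = 7.

7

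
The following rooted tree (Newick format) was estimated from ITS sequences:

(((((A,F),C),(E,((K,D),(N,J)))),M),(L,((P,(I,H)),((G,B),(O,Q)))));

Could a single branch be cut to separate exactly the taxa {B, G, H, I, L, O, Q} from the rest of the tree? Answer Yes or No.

No

The MRCA of the listed taxa subtends (L,((P,(I,H)),((G,B),(O,Q)))).
That clade also contains P, which is not in the proposed group, so the group is not monophyletic.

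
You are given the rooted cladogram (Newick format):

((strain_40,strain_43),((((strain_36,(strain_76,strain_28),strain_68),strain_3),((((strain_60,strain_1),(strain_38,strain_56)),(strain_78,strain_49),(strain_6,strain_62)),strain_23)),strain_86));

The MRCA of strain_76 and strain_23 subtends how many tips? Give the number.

The MRCA of strain_76 and strain_23 is the node subtending (((strain_36,(strain_76,strain_28),strain_68),strain_3),((((strain_60,strain_1),(strain_38,strain_56)),(strain_78,strain_49),(strain_6,strain_62)),strain_23)).
That clade contains 14 terminal taxa: strain_1, strain_23, strain_28, strain_3, strain_36, strain_38, strain_49, strain_56, strain_6, strain_60, strain_62, strain_68, strain_76, strain_78.

14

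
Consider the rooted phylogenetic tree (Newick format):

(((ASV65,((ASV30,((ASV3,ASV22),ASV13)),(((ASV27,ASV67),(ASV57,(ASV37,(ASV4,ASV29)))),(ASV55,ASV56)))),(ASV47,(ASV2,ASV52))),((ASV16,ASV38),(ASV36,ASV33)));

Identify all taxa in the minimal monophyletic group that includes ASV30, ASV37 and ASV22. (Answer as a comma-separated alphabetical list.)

Tracing ASV30: it sits inside (ASV30,((ASV3,ASV22),ASV13)).
Tracing ASV37: it sits inside (ASV37,(ASV4,ASV29)).
Tracing ASV22: it sits inside (ASV3,ASV22).
The smallest clade enclosing all 3 is ((ASV30,((ASV3,ASV22),ASV13)),(((ASV27,ASV67),(ASV57,(ASV37,(ASV4,ASV29)))),(ASV55,ASV56))); the answer is its 12 terminal taxa in alphabetical order.

ASV13, ASV22, ASV27, ASV29, ASV3, ASV30, ASV37, ASV4, ASV55, ASV56, ASV57, ASV67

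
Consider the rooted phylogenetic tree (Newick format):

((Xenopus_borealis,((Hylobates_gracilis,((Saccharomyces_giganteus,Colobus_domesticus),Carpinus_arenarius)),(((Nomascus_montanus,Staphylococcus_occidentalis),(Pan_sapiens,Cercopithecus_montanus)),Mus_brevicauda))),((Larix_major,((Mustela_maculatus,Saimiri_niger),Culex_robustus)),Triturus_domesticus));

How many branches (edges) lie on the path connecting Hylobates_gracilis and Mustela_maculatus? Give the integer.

The MRCA of Hylobates_gracilis and Mustela_maculatus is the root of the tree.
From Hylobates_gracilis up to that node: 4 branches. From Mustela_maculatus up to the same node: 5 branches. Total: 4 + 5 = 9.

9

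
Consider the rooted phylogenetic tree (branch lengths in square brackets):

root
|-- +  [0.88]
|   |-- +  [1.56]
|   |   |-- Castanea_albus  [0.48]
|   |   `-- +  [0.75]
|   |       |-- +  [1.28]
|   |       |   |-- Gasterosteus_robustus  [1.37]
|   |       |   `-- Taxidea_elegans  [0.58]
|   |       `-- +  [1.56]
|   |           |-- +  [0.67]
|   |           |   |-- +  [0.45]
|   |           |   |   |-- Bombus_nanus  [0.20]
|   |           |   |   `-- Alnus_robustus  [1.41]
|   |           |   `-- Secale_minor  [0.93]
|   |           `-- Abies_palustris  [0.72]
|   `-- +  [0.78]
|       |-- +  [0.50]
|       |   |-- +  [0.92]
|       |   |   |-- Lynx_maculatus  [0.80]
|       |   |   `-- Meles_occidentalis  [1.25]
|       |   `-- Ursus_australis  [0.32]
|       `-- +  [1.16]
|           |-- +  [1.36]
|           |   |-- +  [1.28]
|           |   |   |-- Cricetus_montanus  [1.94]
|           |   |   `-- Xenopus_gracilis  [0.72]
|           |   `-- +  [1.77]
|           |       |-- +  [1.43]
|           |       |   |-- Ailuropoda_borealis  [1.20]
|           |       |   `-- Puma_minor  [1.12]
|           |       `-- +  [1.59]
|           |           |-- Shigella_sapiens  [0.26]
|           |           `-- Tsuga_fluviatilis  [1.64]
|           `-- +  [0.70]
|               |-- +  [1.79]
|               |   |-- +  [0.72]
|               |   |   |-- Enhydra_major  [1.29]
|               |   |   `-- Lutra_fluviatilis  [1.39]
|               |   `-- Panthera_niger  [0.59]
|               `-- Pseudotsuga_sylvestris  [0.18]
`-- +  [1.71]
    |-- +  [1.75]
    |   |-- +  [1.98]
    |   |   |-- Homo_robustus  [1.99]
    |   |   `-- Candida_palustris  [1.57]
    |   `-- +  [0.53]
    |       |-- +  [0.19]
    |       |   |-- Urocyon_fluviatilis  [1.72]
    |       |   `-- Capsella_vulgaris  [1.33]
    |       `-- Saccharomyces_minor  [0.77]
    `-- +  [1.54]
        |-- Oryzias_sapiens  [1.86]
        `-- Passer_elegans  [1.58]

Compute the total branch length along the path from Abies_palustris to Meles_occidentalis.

The path runs Abies_palustris → … → MRCA → … → Meles_occidentalis; the MRCA is the node subtending ((Castanea_albus,((Gasterosteus_robustus,Taxidea_elegans),(((Bombus_nanus,Alnus_robustus),Secale_minor),Abies_palustris))),(((Lynx_maculatus,Meles_occidentalis),Ursus_australis),(((Cricetus_montanus,Xenopus_gracilis),((Ailuropoda_borealis,Puma_minor),(Shigella_sapiens,Tsuga_fluviatilis))),(((Enhydra_major,Lutra_fluviatilis),Panthera_niger),Pseudotsuga_sylvestris)))).
Branch lengths along that path: 0.72 + 1.56 + 0.75 + 1.56 + 0.78 + 0.50 + 0.92 + 1.25 = 8.04.

8.04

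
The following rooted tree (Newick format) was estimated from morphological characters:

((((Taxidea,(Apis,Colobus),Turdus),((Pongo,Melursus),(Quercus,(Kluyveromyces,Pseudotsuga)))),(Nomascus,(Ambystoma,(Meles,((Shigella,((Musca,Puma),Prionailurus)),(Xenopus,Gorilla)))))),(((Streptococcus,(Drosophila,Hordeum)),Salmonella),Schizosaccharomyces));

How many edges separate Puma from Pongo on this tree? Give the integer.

The MRCA of Puma and Pongo is the node subtending (((Taxidea,(Apis,Colobus),Turdus),((Pongo,Melursus),(Quercus,(Kluyveromyces,Pseudotsuga)))),(Nomascus,(Ambystoma,(Meles,((Shigella,((Musca,Puma),Prionailurus)),(Xenopus,Gorilla)))))).
From Puma up to that node: 8 branches. From Pongo up to the same node: 4 branches. Total: 8 + 4 = 12.

12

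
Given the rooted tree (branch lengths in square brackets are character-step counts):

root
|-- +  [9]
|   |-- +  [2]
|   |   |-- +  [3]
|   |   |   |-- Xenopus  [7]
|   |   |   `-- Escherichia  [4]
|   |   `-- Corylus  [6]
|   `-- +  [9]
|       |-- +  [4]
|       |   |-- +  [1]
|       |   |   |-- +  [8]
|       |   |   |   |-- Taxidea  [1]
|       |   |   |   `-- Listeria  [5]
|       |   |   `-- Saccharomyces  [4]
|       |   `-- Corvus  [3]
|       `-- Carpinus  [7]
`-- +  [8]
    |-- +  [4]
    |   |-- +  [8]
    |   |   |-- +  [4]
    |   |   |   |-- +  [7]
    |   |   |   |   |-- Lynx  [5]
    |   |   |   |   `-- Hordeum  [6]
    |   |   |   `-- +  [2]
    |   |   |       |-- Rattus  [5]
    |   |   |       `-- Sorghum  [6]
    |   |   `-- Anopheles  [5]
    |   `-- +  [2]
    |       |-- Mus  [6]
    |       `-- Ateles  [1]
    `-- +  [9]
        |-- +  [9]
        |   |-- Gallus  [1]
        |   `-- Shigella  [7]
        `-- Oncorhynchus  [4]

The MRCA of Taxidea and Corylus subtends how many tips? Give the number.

8

The MRCA of Taxidea and Corylus is the node subtending (((Xenopus,Escherichia),Corylus),((((Taxidea,Listeria),Saccharomyces),Corvus),Carpinus)).
That clade contains 8 terminal taxa: Carpinus, Corvus, Corylus, Escherichia, Listeria, Saccharomyces, Taxidea, Xenopus.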